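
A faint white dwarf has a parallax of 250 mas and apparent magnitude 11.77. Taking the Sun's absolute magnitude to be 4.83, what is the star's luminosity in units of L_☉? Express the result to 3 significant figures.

L/L_☉ ≈ 2.68×10^-4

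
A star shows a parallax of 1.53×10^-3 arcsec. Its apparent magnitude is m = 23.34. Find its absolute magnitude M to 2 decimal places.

M ≈ 14.26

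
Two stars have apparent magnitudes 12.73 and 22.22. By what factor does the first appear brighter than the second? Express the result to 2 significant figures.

6300

Δm = 12.73 − (22.22) = -9.49
Flux ratio = 10^(−0.4 Δm) = 10^(−0.4 × -9.49) = 10^3.796 = 6252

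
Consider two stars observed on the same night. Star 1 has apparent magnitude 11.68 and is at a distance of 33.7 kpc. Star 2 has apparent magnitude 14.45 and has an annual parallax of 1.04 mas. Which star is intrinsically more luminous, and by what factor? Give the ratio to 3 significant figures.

Star 1: d = 33.7 kpc = 33700 pc
Star 1: M = m − 5 log₁₀ d + 5 = 11.68 − 5·4.5276 + 5 = -5.958
Star 2: p = 1.04 mas = 1.04×10^-3″ → d = 1/p = 961.5 pc
Star 2: M = m − 5 log₁₀ d + 5 = 14.45 − 5·2.9830 + 5 = 4.535
ΔM = M_1 − M_2 = -5.958 − (4.535) = -10.493; smaller M is more luminous → Star 1.
L ratio = 10^(0.4 |ΔM|) = 10^4.197 = 15750

Star 1 is more luminous, by a factor of 15800.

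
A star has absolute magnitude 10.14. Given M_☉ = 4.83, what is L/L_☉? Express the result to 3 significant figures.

L/L_☉ ≈ 7.52×10^-3

M − M_☉ = 10.14 − 4.83 = 5.310
L/L_☉ = 10^(−0.4 (M − M_☉)) = 10^-2.124 = 7.516×10^-3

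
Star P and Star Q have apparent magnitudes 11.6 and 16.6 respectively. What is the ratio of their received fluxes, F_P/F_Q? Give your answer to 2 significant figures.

F_P/F_Q ≈ 100

Magnitude difference = -5.0
Flux ratio = 10^(−0.4 Δm) = 10^(−0.4 × -5.0) = 10^2.000 = 100.0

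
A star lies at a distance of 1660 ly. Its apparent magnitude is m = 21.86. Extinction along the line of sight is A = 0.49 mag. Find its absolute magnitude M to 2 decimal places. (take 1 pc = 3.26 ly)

M ≈ 12.84

d = 1660 ly / 3.26 = 509.2 pc
5 log₁₀(d/10 pc) = 5 log₁₀(509.2) − 5 = 8.534
M = m − 5 log₁₀(d/10) − A = 21.86 − 8.534 − 0.49 = 12.836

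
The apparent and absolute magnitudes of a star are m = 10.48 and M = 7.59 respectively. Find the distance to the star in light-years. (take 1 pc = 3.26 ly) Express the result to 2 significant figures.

d ≈ 120 ly

μ = m − M = 2.890
m − M = 5 log₁₀ d − 5
log₁₀ d = (m − M)/5 + 1 = 1.5780
d = 10^1.5780 = 37.84 pc
= 123.4 ly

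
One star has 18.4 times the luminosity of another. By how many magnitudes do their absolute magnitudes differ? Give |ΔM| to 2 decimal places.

|ΔM| ≈ 3.16

Pogson: ΔM = −2.5 log₁₀(ratio) = −2.5 log₁₀(18.4) = −2.5 × 1.2648 = -3.162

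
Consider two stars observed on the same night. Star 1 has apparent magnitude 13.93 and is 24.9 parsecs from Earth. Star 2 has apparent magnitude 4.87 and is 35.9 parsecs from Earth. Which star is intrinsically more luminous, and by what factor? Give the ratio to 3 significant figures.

Star 2 is more luminous, by a factor of 8750.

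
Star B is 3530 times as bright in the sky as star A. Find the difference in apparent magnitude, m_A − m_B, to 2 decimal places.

Pogson: Δm = −2.5 log₁₀(ratio) = −2.5 log₁₀(3530) = −2.5 × 3.5478 = -8.869
Star B is brighter so has the smaller magnitude: m_A − m_B is positive.

m_A − m_B ≈ 8.87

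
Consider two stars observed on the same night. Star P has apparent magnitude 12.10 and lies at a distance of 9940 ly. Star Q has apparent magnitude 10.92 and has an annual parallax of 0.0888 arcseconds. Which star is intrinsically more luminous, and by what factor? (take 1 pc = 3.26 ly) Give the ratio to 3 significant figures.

Star P is more luminous, by a factor of 24700.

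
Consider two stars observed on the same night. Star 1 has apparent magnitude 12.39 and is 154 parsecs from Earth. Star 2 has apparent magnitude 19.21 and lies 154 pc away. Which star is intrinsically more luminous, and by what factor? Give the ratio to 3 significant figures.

Star 1: M = m − 5 log₁₀ d + 5 = 12.39 − 5·2.1875 + 5 = 6.452
Star 2: M = m − 5 log₁₀ d + 5 = 19.21 − 5·2.1875 + 5 = 13.272
ΔM = M_1 − M_2 = 6.452 − (13.272) = -6.820; smaller M is more luminous → Star 1.
L ratio = 10^(0.4 |ΔM|) = 10^2.728 = 534.6

Star 1 is more luminous, by a factor of 535.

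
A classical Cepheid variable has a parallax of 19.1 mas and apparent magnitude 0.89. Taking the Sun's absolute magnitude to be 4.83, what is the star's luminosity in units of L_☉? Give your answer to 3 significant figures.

d = 1/p = 1000/19.1 mas = 52.36 pc
M = m − 5 log₁₀ d + 5 = 0.89 − 5·1.7190 + 5 = -2.705
M − M_☉ = -2.705 − 4.83 = -7.535
L/L_☉ = 10^(−0.4 × -7.535) = 1033

L/L_☉ ≈ 1030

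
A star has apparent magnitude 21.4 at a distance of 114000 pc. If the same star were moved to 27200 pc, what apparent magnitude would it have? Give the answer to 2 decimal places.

m ≈ 18.29

Flux ∝ 1/d², so Δm = 5 log₁₀(d₂/d₁) = 5 log₁₀(27200/114000) = -3.112
m₂ = m₁ + Δm = 21.4 + (-3.112) = 18.288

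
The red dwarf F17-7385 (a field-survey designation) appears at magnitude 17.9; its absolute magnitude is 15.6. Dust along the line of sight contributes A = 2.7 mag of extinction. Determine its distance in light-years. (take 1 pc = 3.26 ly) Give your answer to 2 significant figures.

d ≈ 27 ly

m − M = 5 log₁₀(d/10 pc) + A  ⇒  17.9 − (15.6) − 2.7 = 5 log₁₀(d/10)
-0.400 = 5 log₁₀(d/10)
log₁₀ d = (m − M − A)/5 + 1 = 0.9200
d = 10^0.9200 = 8.318 pc
= 27.12 ly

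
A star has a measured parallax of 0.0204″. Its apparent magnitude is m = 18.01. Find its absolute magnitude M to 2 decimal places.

M ≈ 14.56

d = 1/p = 1/0.0204″ = 49.02 pc
5 log₁₀(d/10 pc) = 5 log₁₀(49.02) − 5 = 3.452
M = m − 5 log₁₀(d/10) = 18.01 − 3.452 = 14.558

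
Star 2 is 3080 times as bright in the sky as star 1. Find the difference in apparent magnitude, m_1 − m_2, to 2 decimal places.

Pogson: Δm = −2.5 log₁₀(ratio) = −2.5 log₁₀(3080) = −2.5 × 3.4886 = -8.721
Star 2 is brighter so has the smaller magnitude: m_1 − m_2 is positive.

m_1 − m_2 ≈ 8.72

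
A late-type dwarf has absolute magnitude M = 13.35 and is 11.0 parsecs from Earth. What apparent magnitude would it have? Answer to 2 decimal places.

m ≈ 13.56

m = M + 5 log₁₀ d − 5 = 13.35 + 5·1.0414 − 5 = 13.557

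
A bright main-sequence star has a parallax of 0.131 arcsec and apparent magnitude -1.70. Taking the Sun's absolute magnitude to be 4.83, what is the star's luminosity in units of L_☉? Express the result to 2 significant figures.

d = 1/p = 1/0.131″ = 7.634 pc
M = m − 5 log₁₀ d + 5 = -1.70 − 5·0.8827 + 5 = -1.114
M − M_☉ = -1.114 − 4.83 = -5.944
L/L_☉ = 10^(−0.4 × -5.944) = 238.5

L/L_☉ ≈ 240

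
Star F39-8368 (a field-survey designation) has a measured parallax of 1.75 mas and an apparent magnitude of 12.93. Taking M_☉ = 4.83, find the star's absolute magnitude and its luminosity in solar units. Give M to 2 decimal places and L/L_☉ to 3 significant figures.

M ≈ 4.15; L/L_☉ ≈ 1.88

d = 1/p = 1000/1.75 mas = 571.4 pc
M = m − 5 log₁₀ d + 5 = 12.93 − 5·2.7570 + 5 = 4.145
M − M_☉ = 4.145 − 4.83 = -0.685
L/L_☉ = 10^(−0.4 × -0.685) = 1.879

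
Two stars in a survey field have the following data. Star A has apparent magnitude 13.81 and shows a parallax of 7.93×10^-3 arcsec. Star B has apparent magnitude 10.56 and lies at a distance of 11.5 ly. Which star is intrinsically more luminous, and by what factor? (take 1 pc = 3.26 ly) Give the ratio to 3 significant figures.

Star A is more luminous, by a factor of 64.0.

Star A: d = 1/p = 1/7.93×10^-3″ = 126.1 pc
Star A: M = m − 5 log₁₀ d + 5 = 13.81 − 5·2.1007 + 5 = 8.306
Star B: d = 11.5 ly / 3.26 = 3.528 pc
Star B: M = m − 5 log₁₀ d + 5 = 10.56 − 5·0.5475 + 5 = 12.823
ΔM = M_A − M_B = 8.306 − (12.823) = -4.516; smaller M is more luminous → Star A.
L ratio = 10^(0.4 |ΔM|) = 10^1.806 = 64.05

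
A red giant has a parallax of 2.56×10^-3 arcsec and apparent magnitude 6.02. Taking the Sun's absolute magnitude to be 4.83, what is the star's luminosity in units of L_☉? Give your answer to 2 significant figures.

d = 1/p = 1/2.56×10^-3″ = 390.6 pc
M = m − 5 log₁₀ d + 5 = 6.02 − 5·2.5918 + 5 = -1.939
M − M_☉ = -1.939 − 4.83 = -6.769
L/L_☉ = 10^(−0.4 × -6.769) = 509.9

L/L_☉ ≈ 510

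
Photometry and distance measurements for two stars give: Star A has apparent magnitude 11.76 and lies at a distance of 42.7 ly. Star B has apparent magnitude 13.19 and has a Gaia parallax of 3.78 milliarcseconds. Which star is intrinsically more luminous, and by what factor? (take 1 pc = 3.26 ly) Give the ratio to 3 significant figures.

Star B is more luminous, by a factor of 109.

Star A: d = 42.7 ly / 3.26 = 13.10 pc
Star A: M = m − 5 log₁₀ d + 5 = 11.76 − 5·1.1172 + 5 = 11.174
Star B: p = 3.78 mas = 3.78×10^-3″ → d = 1/p = 264.6 pc
Star B: M = m − 5 log₁₀ d + 5 = 13.19 − 5·2.4225 + 5 = 6.077
ΔM = M_A − M_B = 11.174 − (6.077) = 5.096; smaller M is more luminous → Star B.
L ratio = 10^(0.4 |ΔM|) = 10^2.039 = 109.3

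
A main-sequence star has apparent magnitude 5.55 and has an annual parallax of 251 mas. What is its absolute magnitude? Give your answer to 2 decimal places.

M ≈ 7.55

p = 251 mas = 0.251″ → d = 1/p = 3.984 pc
5 log₁₀(d/10 pc) = 5 log₁₀(3.984) − 5 = -1.998
M = m − 5 log₁₀(d/10) = 5.55 + 1.998 = 7.548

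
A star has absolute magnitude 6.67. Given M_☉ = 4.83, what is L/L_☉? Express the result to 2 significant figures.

M − M_☉ = 6.67 − 4.83 = 1.840
L/L_☉ = 10^(−0.4 (M − M_☉)) = 10^-0.736 = 0.1837

L/L_☉ ≈ 0.18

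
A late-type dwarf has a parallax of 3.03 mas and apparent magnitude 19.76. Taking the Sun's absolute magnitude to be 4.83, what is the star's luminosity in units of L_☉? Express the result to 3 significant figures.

d = 1/p = 1000/3.03 mas = 330.0 pc
M = m − 5 log₁₀ d + 5 = 19.76 − 5·2.5186 + 5 = 12.167
M − M_☉ = 12.167 − 4.83 = 7.337
L/L_☉ = 10^(−0.4 × 7.337) = 1.162×10^-3

L/L_☉ ≈ 1.16×10^-3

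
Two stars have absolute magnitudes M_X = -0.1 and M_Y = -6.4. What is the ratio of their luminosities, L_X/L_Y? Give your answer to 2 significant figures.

L_X/L_Y ≈ 3.0×10^-3

ΔM = M_X − M_Y = 6.3
L_X/L_Y = 10^(−0.4 ΔM) = 10^-2.520 = 3.020×10^-3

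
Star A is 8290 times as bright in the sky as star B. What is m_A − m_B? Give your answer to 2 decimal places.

Pogson: Δm = −2.5 log₁₀(ratio) = −2.5 log₁₀(8290) = −2.5 × 3.9186 = -9.796
Star A is brighter, so it has the smaller magnitude: the difference is negative.

m_A − m_B ≈ -9.80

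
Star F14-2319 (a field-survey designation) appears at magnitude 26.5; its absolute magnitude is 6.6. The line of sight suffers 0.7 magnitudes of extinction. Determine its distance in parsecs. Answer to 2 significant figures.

d ≈ 69000 pc

m − M = 5 log₁₀(d/10 pc) + A  ⇒  26.5 − (6.6) − 0.7 = 5 log₁₀(d/10)
19.200 = 5 log₁₀(d/10)
log₁₀ d = (m − M − A)/5 + 1 = 4.8400
d = 10^4.8400 = 69180 pc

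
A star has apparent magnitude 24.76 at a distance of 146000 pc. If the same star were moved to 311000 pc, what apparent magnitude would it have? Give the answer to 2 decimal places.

m ≈ 26.40

Flux ∝ 1/d², so Δm = 5 log₁₀(d₂/d₁) = 5 log₁₀(311000/146000) = 1.642
m₂ = m₁ + Δm = 24.76 + (1.642) = 26.402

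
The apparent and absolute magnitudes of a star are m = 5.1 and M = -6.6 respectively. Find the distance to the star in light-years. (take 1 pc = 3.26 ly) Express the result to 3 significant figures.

Distance modulus: m − M = 5.1 − (-6.6) = 11.700
m − M = 5 log₁₀ d − 5
log₁₀ d = (m − M)/5 + 1 = 3.3400
d = 10^3.3400 = 2188 pc
= 7132 ly

d ≈ 7130 ly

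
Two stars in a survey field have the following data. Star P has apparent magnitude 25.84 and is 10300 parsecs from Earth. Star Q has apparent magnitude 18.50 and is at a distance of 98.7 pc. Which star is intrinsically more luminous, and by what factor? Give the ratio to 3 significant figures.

Star P is more luminous, by a factor of 12.6.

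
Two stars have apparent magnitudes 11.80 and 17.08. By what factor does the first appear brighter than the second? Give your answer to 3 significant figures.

129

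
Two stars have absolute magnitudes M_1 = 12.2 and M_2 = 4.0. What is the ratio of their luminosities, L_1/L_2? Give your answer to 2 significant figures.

ΔM = M_1 − M_2 = 8.2
L_1/L_2 = 10^(−0.4 ΔM) = 10^-3.280 = 5.248×10^-4

L_1/L_2 ≈ 5.2×10^-4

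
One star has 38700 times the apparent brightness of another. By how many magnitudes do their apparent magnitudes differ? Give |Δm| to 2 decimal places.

Pogson: Δm = −2.5 log₁₀(ratio) = −2.5 log₁₀(38700) = −2.5 × 4.5877 = -11.469

|Δm| ≈ 11.47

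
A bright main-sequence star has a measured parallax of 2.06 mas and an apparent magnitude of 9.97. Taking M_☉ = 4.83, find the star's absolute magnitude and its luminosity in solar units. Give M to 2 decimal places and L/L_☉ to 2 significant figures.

M ≈ 1.54; L/L_☉ ≈ 21

d = 1/p = 1000/2.06 mas = 485.4 pc
M = m − 5 log₁₀ d + 5 = 9.97 − 5·2.6861 + 5 = 1.539
M − M_☉ = 1.539 − 4.83 = -3.291
L/L_☉ = 10^(−0.4 × -3.291) = 20.71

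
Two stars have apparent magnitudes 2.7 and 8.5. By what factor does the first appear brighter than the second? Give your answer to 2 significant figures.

210

Magnitude difference = -5.8
Flux ratio = 10^(−0.4 Δm) = 10^(−0.4 × -5.8) = 10^2.320 = 208.9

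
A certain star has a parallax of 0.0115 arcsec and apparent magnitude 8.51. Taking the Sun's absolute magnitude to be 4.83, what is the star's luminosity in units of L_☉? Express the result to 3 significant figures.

d = 1/p = 1/0.0115″ = 86.96 pc
M = m − 5 log₁₀ d + 5 = 8.51 − 5·1.9393 + 5 = 3.813
M − M_☉ = 3.813 − 4.83 = -1.017
L/L_☉ = 10^(−0.4 × -1.017) = 2.550

L/L_☉ ≈ 2.55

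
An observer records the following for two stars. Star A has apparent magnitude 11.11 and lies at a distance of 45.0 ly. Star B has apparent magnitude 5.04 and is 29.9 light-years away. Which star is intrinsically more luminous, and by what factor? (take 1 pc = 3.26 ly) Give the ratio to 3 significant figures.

Star B is more luminous, by a factor of 118.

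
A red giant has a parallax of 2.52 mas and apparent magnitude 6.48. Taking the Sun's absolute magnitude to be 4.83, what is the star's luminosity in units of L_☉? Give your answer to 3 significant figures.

L/L_☉ ≈ 345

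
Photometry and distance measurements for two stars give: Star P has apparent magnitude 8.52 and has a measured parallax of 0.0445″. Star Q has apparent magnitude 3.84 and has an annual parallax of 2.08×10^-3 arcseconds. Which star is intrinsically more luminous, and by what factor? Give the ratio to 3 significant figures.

Star Q is more luminous, by a factor of 34100.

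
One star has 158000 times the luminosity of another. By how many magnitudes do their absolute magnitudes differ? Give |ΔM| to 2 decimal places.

|ΔM| ≈ 13.00

Pogson: ΔM = −2.5 log₁₀(ratio) = −2.5 log₁₀(158000) = −2.5 × 5.1987 = -12.997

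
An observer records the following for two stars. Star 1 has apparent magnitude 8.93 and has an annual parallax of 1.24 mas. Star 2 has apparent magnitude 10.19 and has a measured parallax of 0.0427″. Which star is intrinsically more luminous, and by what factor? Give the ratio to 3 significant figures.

Star 1 is more luminous, by a factor of 3780.

Star 1: p = 1.24 mas = 1.24×10^-3″ → d = 1/p = 806.5 pc
Star 1: M = m − 5 log₁₀ d + 5 = 8.93 − 5·2.9066 + 5 = -0.603
Star 2: d = 1/p = 1/0.0427″ = 23.42 pc
Star 2: M = m − 5 log₁₀ d + 5 = 10.19 − 5·1.3696 + 5 = 8.342
ΔM = M_1 − M_2 = -0.603 − (8.342) = -8.945; smaller M is more luminous → Star 1.
L ratio = 10^(0.4 |ΔM|) = 10^3.578 = 3785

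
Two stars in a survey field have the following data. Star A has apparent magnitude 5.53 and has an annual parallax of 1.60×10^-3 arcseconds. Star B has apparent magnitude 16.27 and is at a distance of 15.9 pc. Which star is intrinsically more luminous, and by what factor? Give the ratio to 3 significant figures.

Star A is more luminous, by a factor of 3.05×10^7.

Star A: d = 1/p = 1/1.60×10^-3″ = 625.0 pc
Star A: M = m − 5 log₁₀ d + 5 = 5.53 − 5·2.7959 + 5 = -3.449
Star B: M = m − 5 log₁₀ d + 5 = 16.27 − 5·1.2014 + 5 = 15.263
ΔM = M_A − M_B = -3.449 − (15.263) = -18.712; smaller M is more luminous → Star A.
L ratio = 10^(0.4 |ΔM|) = 10^7.485 = 3.055×10^7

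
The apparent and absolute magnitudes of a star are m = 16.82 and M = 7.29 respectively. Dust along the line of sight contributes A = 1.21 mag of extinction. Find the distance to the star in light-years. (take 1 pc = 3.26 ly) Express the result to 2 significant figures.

d ≈ 1500 ly

m − M = 5 log₁₀(d/10 pc) + A  ⇒  16.82 − (7.29) − 1.21 = 5 log₁₀(d/10)
8.320 = 5 log₁₀(d/10)
log₁₀ d = (m − M − A)/5 + 1 = 2.6640
d = 10^2.6640 = 461.3 pc
= 1504 ly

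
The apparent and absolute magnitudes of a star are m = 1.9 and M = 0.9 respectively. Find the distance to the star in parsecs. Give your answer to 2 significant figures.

d ≈ 16 pc

μ = m − M = 1.000
m − M = 5 log₁₀ d − 5
log₁₀ d = (m − M)/5 + 1 = 1.2000
d = 10^1.2000 = 15.85 pc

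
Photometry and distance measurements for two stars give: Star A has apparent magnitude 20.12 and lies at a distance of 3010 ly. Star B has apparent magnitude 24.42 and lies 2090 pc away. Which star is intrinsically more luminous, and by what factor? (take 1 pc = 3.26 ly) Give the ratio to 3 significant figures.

Star A is more luminous, by a factor of 10.2.

Star A: d = 3010 ly / 3.26 = 923.3 pc
Star A: M = m − 5 log₁₀ d + 5 = 20.12 − 5·2.9653 + 5 = 10.293
Star B: M = m − 5 log₁₀ d + 5 = 24.42 − 5·3.3201 + 5 = 12.819
ΔM = M_A − M_B = 10.293 − (12.819) = -2.526; smaller M is more luminous → Star A.
L ratio = 10^(0.4 |ΔM|) = 10^1.010 = 10.24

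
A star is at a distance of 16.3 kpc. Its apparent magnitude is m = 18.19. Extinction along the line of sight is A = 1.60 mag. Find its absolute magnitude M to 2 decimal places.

M ≈ 0.53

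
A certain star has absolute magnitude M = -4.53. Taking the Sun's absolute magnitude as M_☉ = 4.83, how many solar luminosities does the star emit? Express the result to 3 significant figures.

L/L_☉ ≈ 5550

M − M_☉ = -4.53 − 4.83 = -9.360
L/L_☉ = 10^(−0.4 (M − M_☉)) = 10^3.744 = 5546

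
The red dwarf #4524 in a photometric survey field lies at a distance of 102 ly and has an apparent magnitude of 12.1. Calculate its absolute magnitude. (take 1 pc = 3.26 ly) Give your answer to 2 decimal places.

M ≈ 9.62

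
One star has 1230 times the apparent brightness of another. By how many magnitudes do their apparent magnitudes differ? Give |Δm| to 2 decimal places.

|Δm| ≈ 7.72

Pogson: Δm = −2.5 log₁₀(ratio) = −2.5 log₁₀(1230) = −2.5 × 3.0899 = -7.725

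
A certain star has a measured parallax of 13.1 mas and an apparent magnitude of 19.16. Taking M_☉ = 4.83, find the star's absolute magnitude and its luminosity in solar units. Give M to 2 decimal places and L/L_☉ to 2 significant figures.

M ≈ 14.75; L/L_☉ ≈ 1.1×10^-4

d = 1/p = 1000/13.1 mas = 76.34 pc
M = m − 5 log₁₀ d + 5 = 19.16 − 5·1.8827 + 5 = 14.746
M − M_☉ = 14.746 − 4.83 = 9.916
L/L_☉ = 10^(−0.4 × 9.916) = 1.080×10^-4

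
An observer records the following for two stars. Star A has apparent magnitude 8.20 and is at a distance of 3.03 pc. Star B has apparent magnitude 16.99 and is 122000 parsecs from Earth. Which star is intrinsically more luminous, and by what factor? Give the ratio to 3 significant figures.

Star A: M = m − 5 log₁₀ d + 5 = 8.20 − 5·0.4814 + 5 = 10.793
Star B: M = m − 5 log₁₀ d + 5 = 16.99 − 5·5.0864 + 5 = -3.442
ΔM = M_A − M_B = 10.793 − (-3.442) = 14.235; smaller M is more luminous → Star B.
L ratio = 10^(0.4 |ΔM|) = 10^5.694 = 494100

Star B is more luminous, by a factor of 494000.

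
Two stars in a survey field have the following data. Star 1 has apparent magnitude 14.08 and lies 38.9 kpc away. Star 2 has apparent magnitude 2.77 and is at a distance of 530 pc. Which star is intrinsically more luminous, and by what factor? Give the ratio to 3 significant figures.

Star 2 is more luminous, by a factor of 6.20.

Star 1: d = 38.9 kpc = 38900 pc
Star 1: M = m − 5 log₁₀ d + 5 = 14.08 − 5·4.5899 + 5 = -3.870
Star 2: M = m − 5 log₁₀ d + 5 = 2.77 − 5·2.7243 + 5 = -5.851
ΔM = M_1 − M_2 = -3.870 − (-5.851) = 1.982; smaller M is more luminous → Star 2.
L ratio = 10^(0.4 |ΔM|) = 10^0.793 = 6.204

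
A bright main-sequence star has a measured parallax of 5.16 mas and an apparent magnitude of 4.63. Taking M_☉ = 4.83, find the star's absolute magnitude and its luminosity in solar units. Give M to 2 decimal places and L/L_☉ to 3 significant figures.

M ≈ -1.81; L/L_☉ ≈ 452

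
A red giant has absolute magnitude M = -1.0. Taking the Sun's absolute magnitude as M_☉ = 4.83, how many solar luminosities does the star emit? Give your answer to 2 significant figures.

M − M_☉ = -1.0 − 4.83 = -5.830
L/L_☉ = 10^(−0.4 (M − M_☉)) = 10^2.332 = 214.8

L/L_☉ ≈ 210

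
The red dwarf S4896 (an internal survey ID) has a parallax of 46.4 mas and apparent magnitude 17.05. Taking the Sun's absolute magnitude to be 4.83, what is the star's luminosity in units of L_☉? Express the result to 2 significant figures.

L/L_☉ ≈ 6.0×10^-5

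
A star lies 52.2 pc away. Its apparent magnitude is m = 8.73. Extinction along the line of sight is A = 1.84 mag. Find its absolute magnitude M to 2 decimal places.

M ≈ 3.30

5 log₁₀(d/10 pc) = 5 log₁₀(52.20) − 5 = 3.588
M = m − 5 log₁₀(d/10) − A = 8.73 − 3.588 − 1.84 = 3.302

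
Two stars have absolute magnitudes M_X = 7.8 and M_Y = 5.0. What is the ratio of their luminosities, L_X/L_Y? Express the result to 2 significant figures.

ΔM = M_X − M_Y = 2.8
L_X/L_Y = 10^(−0.4 ΔM) = 10^-1.120 = 0.07586

L_X/L_Y ≈ 0.076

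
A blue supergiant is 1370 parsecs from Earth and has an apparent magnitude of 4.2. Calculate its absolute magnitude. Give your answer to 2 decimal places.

M ≈ -6.48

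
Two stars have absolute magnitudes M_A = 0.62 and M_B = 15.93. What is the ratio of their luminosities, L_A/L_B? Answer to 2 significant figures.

L_A/L_B ≈ 1.3×10^6

ΔM = M_A − M_B = -15.31
L_A/L_B = 10^(−0.4 ΔM) = 10^6.124 = 1.330×10^6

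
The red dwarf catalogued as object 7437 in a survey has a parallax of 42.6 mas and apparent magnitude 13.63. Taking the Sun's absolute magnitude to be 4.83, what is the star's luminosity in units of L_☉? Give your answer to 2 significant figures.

L/L_☉ ≈ 1.7×10^-3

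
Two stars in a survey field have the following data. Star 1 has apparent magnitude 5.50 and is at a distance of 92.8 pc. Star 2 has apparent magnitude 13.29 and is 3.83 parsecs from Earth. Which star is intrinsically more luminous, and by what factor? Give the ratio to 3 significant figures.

Star 1 is more luminous, by a factor of 767000.

Star 1: M = m − 5 log₁₀ d + 5 = 5.50 − 5·1.9675 + 5 = 0.662
Star 2: M = m − 5 log₁₀ d + 5 = 13.29 − 5·0.5832 + 5 = 15.374
ΔM = M_1 − M_2 = 0.662 − (15.374) = -14.712; smaller M is more luminous → Star 1.
L ratio = 10^(0.4 |ΔM|) = 10^5.885 = 766800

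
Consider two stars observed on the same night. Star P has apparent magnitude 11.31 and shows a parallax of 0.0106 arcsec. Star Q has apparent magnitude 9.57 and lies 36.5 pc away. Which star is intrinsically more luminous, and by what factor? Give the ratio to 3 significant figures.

Star P is more luminous, by a factor of 1.35.

Star P: d = 1/p = 1/0.0106″ = 94.34 pc
Star P: M = m − 5 log₁₀ d + 5 = 11.31 − 5·1.9747 + 5 = 6.437
Star Q: M = m − 5 log₁₀ d + 5 = 9.57 − 5·1.5623 + 5 = 6.759
ΔM = M_P − M_Q = 6.437 − (6.759) = -0.322; smaller M is more luminous → Star P.
L ratio = 10^(0.4 |ΔM|) = 10^0.129 = 1.345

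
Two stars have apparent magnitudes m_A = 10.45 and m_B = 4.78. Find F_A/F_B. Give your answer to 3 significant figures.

Magnitude difference = 5.67
Flux ratio = 10^(−0.4 Δm) = 10^(−0.4 × 5.67) = 10^-2.268 = 5.395×10^-3

F_A/F_B ≈ 5.40×10^-3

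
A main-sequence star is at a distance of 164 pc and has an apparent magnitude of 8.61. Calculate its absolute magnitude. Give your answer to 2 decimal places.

5 log₁₀(d/10 pc) = 5 log₁₀(164.0) − 5 = 6.074
M = m − 5 log₁₀(d/10) = 8.61 − 6.074 = 2.536

M ≈ 2.54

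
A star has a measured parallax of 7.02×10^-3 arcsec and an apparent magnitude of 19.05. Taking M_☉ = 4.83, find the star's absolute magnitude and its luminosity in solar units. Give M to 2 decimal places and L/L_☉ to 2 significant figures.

M ≈ 13.28; L/L_☉ ≈ 4.2×10^-4

d = 1/p = 1/7.02×10^-3″ = 142.5 pc
M = m − 5 log₁₀ d + 5 = 19.05 − 5·2.1537 + 5 = 13.282
M − M_☉ = 13.282 − 4.83 = 8.452
L/L_☉ = 10^(−0.4 × 8.452) = 4.162×10^-4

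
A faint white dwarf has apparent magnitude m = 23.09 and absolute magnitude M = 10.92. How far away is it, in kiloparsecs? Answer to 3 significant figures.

μ = m − M = 12.170
m − M = 5 log₁₀ d − 5
log₁₀ d = (m − M)/5 + 1 = 3.4340
d = 10^3.4340 = 2716 pc
= 2.716 kpc

d ≈ 2.72 kpc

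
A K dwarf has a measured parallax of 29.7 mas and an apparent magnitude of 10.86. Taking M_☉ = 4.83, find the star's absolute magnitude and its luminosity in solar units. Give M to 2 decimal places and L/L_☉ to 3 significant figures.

d = 1/p = 1000/29.7 mas = 33.67 pc
M = m − 5 log₁₀ d + 5 = 10.86 − 5·1.5272 + 5 = 8.224
M − M_☉ = 8.224 − 4.83 = 3.394
L/L_☉ = 10^(−0.4 × 3.394) = 0.04390

M ≈ 8.22; L/L_☉ ≈ 0.0439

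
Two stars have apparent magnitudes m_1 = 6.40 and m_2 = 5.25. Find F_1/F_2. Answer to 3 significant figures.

Δm = 6.40 − (5.25) = 1.15
Flux ratio = 10^(−0.4 Δm) = 10^(−0.4 × 1.15) = 10^-0.460 = 0.3467

F_1/F_2 ≈ 0.347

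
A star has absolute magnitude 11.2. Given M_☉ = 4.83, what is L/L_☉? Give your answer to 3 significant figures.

M − M_☉ = 11.2 − 4.83 = 6.370
L/L_☉ = 10^(−0.4 (M − M_☉)) = 10^-2.548 = 2.831×10^-3

L/L_☉ ≈ 2.83×10^-3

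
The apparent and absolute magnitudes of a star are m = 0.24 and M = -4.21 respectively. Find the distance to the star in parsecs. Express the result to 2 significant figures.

μ = m − M = 4.450
m − M = 5 log₁₀ d − 5
log₁₀ d = (m − M)/5 + 1 = 1.8900
d = 10^1.8900 = 77.62 pc

d ≈ 78 pc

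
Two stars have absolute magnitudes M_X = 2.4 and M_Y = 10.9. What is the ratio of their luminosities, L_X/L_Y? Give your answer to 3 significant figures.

ΔM = M_X − M_Y = -8.5
L_X/L_Y = 10^(−0.4 ΔM) = 10^3.400 = 2512

L_X/L_Y ≈ 2510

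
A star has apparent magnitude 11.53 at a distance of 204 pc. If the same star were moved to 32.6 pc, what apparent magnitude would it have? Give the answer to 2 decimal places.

m ≈ 7.55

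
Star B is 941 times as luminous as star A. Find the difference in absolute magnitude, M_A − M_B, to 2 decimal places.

Pogson: ΔM = −2.5 log₁₀(ratio) = −2.5 log₁₀(941) = −2.5 × 2.9736 = -7.434
Star B is brighter so has the smaller magnitude: M_A − M_B is positive.

M_A − M_B ≈ 7.43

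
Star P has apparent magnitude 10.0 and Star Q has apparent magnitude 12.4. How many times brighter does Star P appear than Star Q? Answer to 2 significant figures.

9.1

Δm = 10.0 − (12.4) = -2.4
Flux ratio = 10^(−0.4 Δm) = 10^(−0.4 × -2.4) = 10^0.960 = 9.120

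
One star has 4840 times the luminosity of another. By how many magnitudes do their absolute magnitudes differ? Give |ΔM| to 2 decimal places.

|ΔM| ≈ 9.21

Pogson: ΔM = −2.5 log₁₀(ratio) = −2.5 log₁₀(4840) = −2.5 × 3.6848 = -9.212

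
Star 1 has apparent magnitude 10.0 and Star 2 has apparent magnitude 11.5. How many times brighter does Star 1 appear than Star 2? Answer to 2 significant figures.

Δm = 10.0 − (11.5) = -1.5
Flux ratio = 10^(−0.4 Δm) = 10^(−0.4 × -1.5) = 10^0.600 = 3.981

4.0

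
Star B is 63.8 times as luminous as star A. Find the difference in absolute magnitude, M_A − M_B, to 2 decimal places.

M_A − M_B ≈ 4.51

Pogson: ΔM = −2.5 log₁₀(ratio) = −2.5 log₁₀(63.8) = −2.5 × 1.8048 = -4.512
Star B is brighter so has the smaller magnitude: M_A − M_B is positive.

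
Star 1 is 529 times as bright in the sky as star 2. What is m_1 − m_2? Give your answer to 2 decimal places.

m_1 − m_2 ≈ -6.81

Pogson: Δm = −2.5 log₁₀(ratio) = −2.5 log₁₀(529) = −2.5 × 2.7235 = -6.809
Star 1 is brighter, so it has the smaller magnitude: the difference is negative.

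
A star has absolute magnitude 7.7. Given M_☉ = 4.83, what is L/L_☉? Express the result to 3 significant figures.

L/L_☉ ≈ 0.0711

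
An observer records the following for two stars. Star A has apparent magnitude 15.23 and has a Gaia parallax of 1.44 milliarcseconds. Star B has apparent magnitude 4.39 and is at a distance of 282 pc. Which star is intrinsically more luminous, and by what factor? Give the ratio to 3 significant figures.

Star A: p = 1.44 mas = 1.44×10^-3″ → d = 1/p = 694.4 pc
Star A: M = m − 5 log₁₀ d + 5 = 15.23 − 5·2.8416 + 5 = 6.022
Star B: M = m − 5 log₁₀ d + 5 = 4.39 − 5·2.4502 + 5 = -2.861
ΔM = M_A − M_B = 6.022 − (-2.861) = 8.883; smaller M is more luminous → Star B.
L ratio = 10^(0.4 |ΔM|) = 10^3.553 = 3575

Star B is more luminous, by a factor of 3570.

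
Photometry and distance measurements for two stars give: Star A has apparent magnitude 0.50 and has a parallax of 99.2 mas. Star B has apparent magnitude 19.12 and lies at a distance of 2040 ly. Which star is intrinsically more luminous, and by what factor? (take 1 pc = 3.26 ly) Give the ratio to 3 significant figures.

Star A: p = 99.2 mas = 0.0992″ → d = 1/p = 10.08 pc
Star A: M = m − 5 log₁₀ d + 5 = 0.50 − 5·1.0035 + 5 = 0.483
Star B: d = 2040 ly / 3.26 = 625.8 pc
Star B: M = m − 5 log₁₀ d + 5 = 19.12 − 5·2.7964 + 5 = 10.138
ΔM = M_A − M_B = 0.483 − (10.138) = -9.655; smaller M is more luminous → Star A.
L ratio = 10^(0.4 |ΔM|) = 10^3.862 = 7280

Star A is more luminous, by a factor of 7280.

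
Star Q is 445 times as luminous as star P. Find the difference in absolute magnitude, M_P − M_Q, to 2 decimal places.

Pogson: ΔM = −2.5 log₁₀(ratio) = −2.5 log₁₀(445) = −2.5 × 2.6484 = -6.621
Star Q is brighter so has the smaller magnitude: M_P − M_Q is positive.

M_P − M_Q ≈ 6.62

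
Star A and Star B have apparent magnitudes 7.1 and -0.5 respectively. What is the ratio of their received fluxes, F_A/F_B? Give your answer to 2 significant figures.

Magnitude difference = 7.6
Flux ratio = 10^(−0.4 Δm) = 10^(−0.4 × 7.6) = 10^-3.040 = 9.120×10^-4

F_A/F_B ≈ 9.1×10^-4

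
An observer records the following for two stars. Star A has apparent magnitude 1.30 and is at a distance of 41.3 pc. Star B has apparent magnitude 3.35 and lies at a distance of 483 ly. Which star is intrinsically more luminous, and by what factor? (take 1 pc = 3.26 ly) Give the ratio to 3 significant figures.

Star A: M = m − 5 log₁₀ d + 5 = 1.30 − 5·1.6160 + 5 = -1.780
Star B: d = 483 ly / 3.26 = 148.2 pc
Star B: M = m − 5 log₁₀ d + 5 = 3.35 − 5·2.1707 + 5 = -2.504
ΔM = M_A − M_B = -1.780 − (-2.504) = 0.724; smaller M is more luminous → Star B.
L ratio = 10^(0.4 |ΔM|) = 10^0.290 = 1.948

Star B is more luminous, by a factor of 1.95.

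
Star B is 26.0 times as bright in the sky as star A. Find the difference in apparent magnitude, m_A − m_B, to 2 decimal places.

Pogson: Δm = −2.5 log₁₀(ratio) = −2.5 log₁₀(26.0) = −2.5 × 1.4150 = -3.537
Star B is brighter so has the smaller magnitude: m_A − m_B is positive.

m_A − m_B ≈ 3.54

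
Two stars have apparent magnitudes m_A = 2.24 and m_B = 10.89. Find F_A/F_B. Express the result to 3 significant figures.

Magnitude difference = -8.65
Flux ratio = 10^(−0.4 Δm) = 10^(−0.4 × -8.65) = 10^3.460 = 2884

F_A/F_B ≈ 2880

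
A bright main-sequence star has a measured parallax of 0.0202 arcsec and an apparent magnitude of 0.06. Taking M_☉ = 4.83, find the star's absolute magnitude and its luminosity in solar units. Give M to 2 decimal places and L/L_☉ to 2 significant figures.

M ≈ -3.41; L/L_☉ ≈ 2000

d = 1/p = 1/0.0202″ = 49.50 pc
M = m − 5 log₁₀ d + 5 = 0.06 − 5·1.6946 + 5 = -3.413
M − M_☉ = -3.413 − 4.83 = -8.243
L/L_☉ = 10^(−0.4 × -8.243) = 1983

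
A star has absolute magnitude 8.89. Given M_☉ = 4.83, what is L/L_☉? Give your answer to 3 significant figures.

L/L_☉ ≈ 0.0238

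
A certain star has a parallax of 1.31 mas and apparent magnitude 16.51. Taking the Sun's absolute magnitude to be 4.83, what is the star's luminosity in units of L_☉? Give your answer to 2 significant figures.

d = 1/p = 1000/1.31 mas = 763.4 pc
M = m − 5 log₁₀ d + 5 = 16.51 − 5·2.8827 + 5 = 7.096
M − M_☉ = 7.096 − 4.83 = 2.266
L/L_☉ = 10^(−0.4 × 2.266) = 0.1240

L/L_☉ ≈ 0.12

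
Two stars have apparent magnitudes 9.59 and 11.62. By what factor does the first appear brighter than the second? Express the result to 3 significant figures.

Magnitude difference = -2.03
Flux ratio = 10^(−0.4 Δm) = 10^(−0.4 × -2.03) = 10^0.812 = 6.486

6.49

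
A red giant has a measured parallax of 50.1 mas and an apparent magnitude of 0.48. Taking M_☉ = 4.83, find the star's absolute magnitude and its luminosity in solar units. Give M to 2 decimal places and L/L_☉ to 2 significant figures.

d = 1/p = 1000/50.1 mas = 19.96 pc
M = m − 5 log₁₀ d + 5 = 0.48 − 5·1.3002 + 5 = -1.021
M − M_☉ = -1.021 − 4.83 = -5.851
L/L_☉ = 10^(−0.4 × -5.851) = 218.9

M ≈ -1.02; L/L_☉ ≈ 220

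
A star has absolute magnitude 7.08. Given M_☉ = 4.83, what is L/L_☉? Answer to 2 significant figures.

L/L_☉ ≈ 0.13

M − M_☉ = 7.08 − 4.83 = 2.250
L/L_☉ = 10^(−0.4 (M − M_☉)) = 10^-0.900 = 0.1259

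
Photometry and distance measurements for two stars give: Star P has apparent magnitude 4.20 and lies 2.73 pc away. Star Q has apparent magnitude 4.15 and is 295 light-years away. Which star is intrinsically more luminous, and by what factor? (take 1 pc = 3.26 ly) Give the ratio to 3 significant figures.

Star P: M = m − 5 log₁₀ d + 5 = 4.20 − 5·0.4362 + 5 = 7.019
Star Q: d = 295 ly / 3.26 = 90.49 pc
Star Q: M = m − 5 log₁₀ d + 5 = 4.15 − 5·1.9566 + 5 = -0.633
ΔM = M_P − M_Q = 7.019 − (-0.633) = 7.652; smaller M is more luminous → Star Q.
L ratio = 10^(0.4 |ΔM|) = 10^3.061 = 1150

Star Q is more luminous, by a factor of 1150.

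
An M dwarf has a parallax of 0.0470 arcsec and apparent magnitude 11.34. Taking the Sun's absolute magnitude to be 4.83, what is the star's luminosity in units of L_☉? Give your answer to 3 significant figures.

L/L_☉ ≈ 0.0113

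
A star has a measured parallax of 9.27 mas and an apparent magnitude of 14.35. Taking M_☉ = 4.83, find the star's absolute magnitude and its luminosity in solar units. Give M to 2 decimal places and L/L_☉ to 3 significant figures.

M ≈ 9.19; L/L_☉ ≈ 0.0181

d = 1/p = 1000/9.27 mas = 107.9 pc
M = m − 5 log₁₀ d + 5 = 14.35 − 5·2.0329 + 5 = 9.185
M − M_☉ = 9.185 − 4.83 = 4.355
L/L_☉ = 10^(−0.4 × 4.355) = 0.01811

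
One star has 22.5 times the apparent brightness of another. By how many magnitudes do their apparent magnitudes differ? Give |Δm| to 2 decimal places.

|Δm| ≈ 3.38

Pogson: Δm = −2.5 log₁₀(ratio) = −2.5 log₁₀(22.5) = −2.5 × 1.3522 = -3.380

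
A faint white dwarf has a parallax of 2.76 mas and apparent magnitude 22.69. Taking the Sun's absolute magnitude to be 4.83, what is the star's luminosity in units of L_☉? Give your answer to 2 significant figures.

L/L_☉ ≈ 9.4×10^-5

d = 1/p = 1000/2.76 mas = 362.3 pc
M = m − 5 log₁₀ d + 5 = 22.69 − 5·2.5591 + 5 = 14.895
M − M_☉ = 14.895 − 4.83 = 10.065
L/L_☉ = 10^(−0.4 × 10.065) = 9.423×10^-5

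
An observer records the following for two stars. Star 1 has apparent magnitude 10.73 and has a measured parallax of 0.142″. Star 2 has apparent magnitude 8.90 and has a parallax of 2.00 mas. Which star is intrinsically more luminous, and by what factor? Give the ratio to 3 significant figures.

Star 1: d = 1/p = 1/0.142″ = 7.042 pc
Star 1: M = m − 5 log₁₀ d + 5 = 10.73 − 5·0.8477 + 5 = 11.491
Star 2: p = 2.00 mas = 2.00×10^-3″ → d = 1/p = 500.0 pc
Star 2: M = m − 5 log₁₀ d + 5 = 8.90 − 5·2.6990 + 5 = 0.405
ΔM = M_1 − M_2 = 11.491 − (0.405) = 11.086; smaller M is more luminous → Star 2.
L ratio = 10^(0.4 |ΔM|) = 10^4.435 = 27200

Star 2 is more luminous, by a factor of 27200.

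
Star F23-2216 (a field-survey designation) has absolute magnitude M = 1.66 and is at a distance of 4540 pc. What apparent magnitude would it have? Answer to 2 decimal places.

m ≈ 14.95

m = M + 5 log₁₀ d − 5 = 1.66 + 5·3.6571 − 5 = 14.945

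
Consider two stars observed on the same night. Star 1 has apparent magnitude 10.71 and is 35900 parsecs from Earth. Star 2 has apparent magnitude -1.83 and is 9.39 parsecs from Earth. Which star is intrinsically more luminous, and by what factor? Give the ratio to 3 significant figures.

Star 1: M = m − 5 log₁₀ d + 5 = 10.71 − 5·4.5551 + 5 = -7.065
Star 2: M = m − 5 log₁₀ d + 5 = -1.83 − 5·0.9727 + 5 = -1.693
ΔM = M_1 − M_2 = -7.065 − (-1.693) = -5.372; smaller M is more luminous → Star 1.
L ratio = 10^(0.4 |ΔM|) = 10^2.149 = 140.9

Star 1 is more luminous, by a factor of 141.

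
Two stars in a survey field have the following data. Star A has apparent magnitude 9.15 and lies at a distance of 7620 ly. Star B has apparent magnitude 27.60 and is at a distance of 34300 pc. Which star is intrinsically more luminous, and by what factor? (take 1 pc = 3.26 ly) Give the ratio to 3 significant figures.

Star A is more luminous, by a factor of 111000.

Star A: d = 7620 ly / 3.26 = 2337 pc
Star A: M = m − 5 log₁₀ d + 5 = 9.15 − 5·3.3687 + 5 = -2.694
Star B: M = m − 5 log₁₀ d + 5 = 27.60 − 5·4.5353 + 5 = 9.924
ΔM = M_A − M_B = -2.694 − (9.924) = -12.617; smaller M is more luminous → Star A.
L ratio = 10^(0.4 |ΔM|) = 10^5.047 = 111400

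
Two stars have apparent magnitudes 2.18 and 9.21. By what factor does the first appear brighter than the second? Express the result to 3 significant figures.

Magnitude difference = -7.03
Flux ratio = 10^(−0.4 Δm) = 10^(−0.4 × -7.03) = 10^2.812 = 648.6

649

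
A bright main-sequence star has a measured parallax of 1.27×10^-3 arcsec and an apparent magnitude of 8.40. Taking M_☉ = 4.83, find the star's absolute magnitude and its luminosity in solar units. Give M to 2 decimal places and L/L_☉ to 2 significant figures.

M ≈ -1.08; L/L_☉ ≈ 230

d = 1/p = 1/1.27×10^-3″ = 787.4 pc
M = m − 5 log₁₀ d + 5 = 8.40 − 5·2.8962 + 5 = -1.081
M − M_☉ = -1.081 − 4.83 = -5.911
L/L_☉ = 10^(−0.4 × -5.911) = 231.4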